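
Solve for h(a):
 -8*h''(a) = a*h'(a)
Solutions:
 h(a) = C1 + C2*erf(a/4)


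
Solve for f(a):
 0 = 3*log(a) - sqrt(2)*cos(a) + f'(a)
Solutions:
 f(a) = C1 - 3*a*log(a) + 3*a + sqrt(2)*sin(a)


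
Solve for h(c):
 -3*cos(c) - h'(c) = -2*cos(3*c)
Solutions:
 h(c) = C1 - 3*sin(c) + 2*sin(3*c)/3


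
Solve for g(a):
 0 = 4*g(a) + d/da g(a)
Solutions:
 g(a) = C1*exp(-4*a)


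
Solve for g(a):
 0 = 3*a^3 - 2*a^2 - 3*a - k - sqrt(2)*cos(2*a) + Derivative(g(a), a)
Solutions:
 g(a) = C1 - 3*a^4/4 + 2*a^3/3 + 3*a^2/2 + a*k + sqrt(2)*sin(2*a)/2


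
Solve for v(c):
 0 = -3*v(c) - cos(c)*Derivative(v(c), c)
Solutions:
 v(c) = C1*(sin(c) - 1)^(3/2)/(sin(c) + 1)^(3/2)


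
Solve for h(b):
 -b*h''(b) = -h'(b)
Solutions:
 h(b) = C1 + C2*b^2


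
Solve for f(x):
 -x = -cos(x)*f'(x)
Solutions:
 f(x) = C1 + Integral(x/cos(x), x)


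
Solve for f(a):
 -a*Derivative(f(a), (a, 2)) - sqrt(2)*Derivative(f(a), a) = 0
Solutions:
 f(a) = C1 + C2*a^(1 - sqrt(2))


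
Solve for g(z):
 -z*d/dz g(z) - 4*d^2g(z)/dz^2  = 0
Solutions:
 g(z) = C1 + C2*erf(sqrt(2)*z/4)


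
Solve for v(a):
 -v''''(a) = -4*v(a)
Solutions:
 v(a) = C1*exp(-sqrt(2)*a) + C2*exp(sqrt(2)*a) + C3*sin(sqrt(2)*a) + C4*cos(sqrt(2)*a)


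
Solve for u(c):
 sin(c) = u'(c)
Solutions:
 u(c) = C1 - cos(c)


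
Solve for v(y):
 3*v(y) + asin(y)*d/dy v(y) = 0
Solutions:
 v(y) = C1*exp(-3*Integral(1/asin(y), y))


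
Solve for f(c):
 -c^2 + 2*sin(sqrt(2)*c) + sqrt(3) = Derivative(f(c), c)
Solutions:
 f(c) = C1 - c^3/3 + sqrt(3)*c - sqrt(2)*cos(sqrt(2)*c)


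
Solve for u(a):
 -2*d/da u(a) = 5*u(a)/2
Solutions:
 u(a) = C1*exp(-5*a/4)


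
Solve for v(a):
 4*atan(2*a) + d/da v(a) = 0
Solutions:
 v(a) = C1 - 4*a*atan(2*a) + log(4*a^2 + 1)


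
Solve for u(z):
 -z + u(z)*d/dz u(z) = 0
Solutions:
 u(z) = -sqrt(C1 + z^2)
 u(z) = sqrt(C1 + z^2)


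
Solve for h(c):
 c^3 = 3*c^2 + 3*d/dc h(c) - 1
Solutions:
 h(c) = C1 + c^4/12 - c^3/3 + c/3


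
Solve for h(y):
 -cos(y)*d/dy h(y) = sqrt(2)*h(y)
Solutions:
 h(y) = C1*(sin(y) - 1)^(sqrt(2)/2)/(sin(y) + 1)^(sqrt(2)/2)


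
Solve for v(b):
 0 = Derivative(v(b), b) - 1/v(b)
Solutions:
 v(b) = -sqrt(C1 + 2*b)
 v(b) = sqrt(C1 + 2*b)


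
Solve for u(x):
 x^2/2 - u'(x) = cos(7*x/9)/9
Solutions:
 u(x) = C1 + x^3/6 - sin(7*x/9)/7


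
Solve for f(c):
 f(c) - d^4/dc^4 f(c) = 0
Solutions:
 f(c) = C1*exp(-c) + C2*exp(c) + C3*sin(c) + C4*cos(c)


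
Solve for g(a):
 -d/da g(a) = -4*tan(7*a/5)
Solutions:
 g(a) = C1 - 20*log(cos(7*a/5))/7


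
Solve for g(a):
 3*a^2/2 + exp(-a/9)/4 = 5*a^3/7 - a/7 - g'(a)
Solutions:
 g(a) = C1 + 5*a^4/28 - a^3/2 - a^2/14 + 9*exp(-a/9)/4


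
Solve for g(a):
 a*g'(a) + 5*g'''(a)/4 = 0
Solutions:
 g(a) = C1 + Integral(C2*airyai(-10^(2/3)*a/5) + C3*airybi(-10^(2/3)*a/5), a)


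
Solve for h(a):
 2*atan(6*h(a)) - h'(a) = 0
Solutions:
 Integral(1/atan(6*_y), (_y, h(a))) = C1 + 2*a


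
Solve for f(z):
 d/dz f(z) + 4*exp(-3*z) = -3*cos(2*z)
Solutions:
 f(z) = C1 - 3*sin(2*z)/2 + 4*exp(-3*z)/3


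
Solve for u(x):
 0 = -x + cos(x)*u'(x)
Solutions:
 u(x) = C1 + Integral(x/cos(x), x)


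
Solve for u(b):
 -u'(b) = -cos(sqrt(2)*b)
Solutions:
 u(b) = C1 + sqrt(2)*sin(sqrt(2)*b)/2


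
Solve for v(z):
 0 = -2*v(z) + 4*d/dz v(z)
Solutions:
 v(z) = C1*exp(z/2)


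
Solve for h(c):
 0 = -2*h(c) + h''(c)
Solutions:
 h(c) = C1*exp(-sqrt(2)*c) + C2*exp(sqrt(2)*c)


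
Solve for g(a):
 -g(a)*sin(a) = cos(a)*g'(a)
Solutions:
 g(a) = C1*cos(a)


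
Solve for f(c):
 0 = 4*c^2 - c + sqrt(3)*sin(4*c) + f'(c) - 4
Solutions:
 f(c) = C1 - 4*c^3/3 + c^2/2 + 4*c + sqrt(3)*cos(4*c)/4


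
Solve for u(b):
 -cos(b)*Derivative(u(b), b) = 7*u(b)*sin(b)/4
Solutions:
 u(b) = C1*cos(b)^(7/4)


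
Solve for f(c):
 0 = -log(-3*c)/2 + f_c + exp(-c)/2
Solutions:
 f(c) = C1 + c*log(-c)/2 + c*(-1 + log(3))/2 + exp(-c)/2


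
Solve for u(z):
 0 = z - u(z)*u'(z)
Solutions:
 u(z) = -sqrt(C1 + z^2)
 u(z) = sqrt(C1 + z^2)


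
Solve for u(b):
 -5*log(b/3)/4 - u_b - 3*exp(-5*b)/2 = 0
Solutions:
 u(b) = C1 - 5*b*log(b)/4 + 5*b*(1 + log(3))/4 + 3*exp(-5*b)/10


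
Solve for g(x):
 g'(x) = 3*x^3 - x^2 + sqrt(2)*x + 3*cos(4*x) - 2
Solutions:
 g(x) = C1 + 3*x^4/4 - x^3/3 + sqrt(2)*x^2/2 - 2*x + 3*sin(4*x)/4


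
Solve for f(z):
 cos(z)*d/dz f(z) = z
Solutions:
 f(z) = C1 + Integral(z/cos(z), z)


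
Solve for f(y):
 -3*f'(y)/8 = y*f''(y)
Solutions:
 f(y) = C1 + C2*y^(5/8)


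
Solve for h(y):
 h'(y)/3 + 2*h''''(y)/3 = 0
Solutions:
 h(y) = C1 + C4*exp(-2^(2/3)*y/2) + (C2*sin(2^(2/3)*sqrt(3)*y/4) + C3*cos(2^(2/3)*sqrt(3)*y/4))*exp(2^(2/3)*y/4)


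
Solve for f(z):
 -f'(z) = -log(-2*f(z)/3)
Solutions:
 -Integral(1/(log(-_y) - log(3) + log(2)), (_y, f(z))) = C1 - z


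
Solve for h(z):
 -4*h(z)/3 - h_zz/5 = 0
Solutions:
 h(z) = C1*sin(2*sqrt(15)*z/3) + C2*cos(2*sqrt(15)*z/3)


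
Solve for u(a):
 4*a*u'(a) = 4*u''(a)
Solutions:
 u(a) = C1 + C2*erfi(sqrt(2)*a/2)


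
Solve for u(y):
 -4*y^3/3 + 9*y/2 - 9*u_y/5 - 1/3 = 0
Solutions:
 u(y) = C1 - 5*y^4/27 + 5*y^2/4 - 5*y/27


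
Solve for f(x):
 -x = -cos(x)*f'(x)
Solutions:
 f(x) = C1 + Integral(x/cos(x), x)


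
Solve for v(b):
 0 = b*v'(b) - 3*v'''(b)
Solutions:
 v(b) = C1 + Integral(C2*airyai(3^(2/3)*b/3) + C3*airybi(3^(2/3)*b/3), b)


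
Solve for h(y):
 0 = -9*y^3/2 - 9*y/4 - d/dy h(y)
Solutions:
 h(y) = C1 - 9*y^4/8 - 9*y^2/8


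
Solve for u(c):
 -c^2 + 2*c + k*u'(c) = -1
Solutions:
 u(c) = C1 + c^3/(3*k) - c^2/k - c/k


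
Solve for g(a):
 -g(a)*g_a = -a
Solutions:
 g(a) = -sqrt(C1 + a^2)
 g(a) = sqrt(C1 + a^2)


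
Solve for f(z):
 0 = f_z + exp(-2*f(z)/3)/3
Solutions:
 f(z) = 3*log(-sqrt(C1 - z)) - 3*log(3) + 3*log(2)/2
 f(z) = 3*log(C1 - z)/2 - 3*log(3) + 3*log(2)/2


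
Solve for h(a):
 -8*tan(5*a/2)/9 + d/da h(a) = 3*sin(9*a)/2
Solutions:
 h(a) = C1 - 16*log(cos(5*a/2))/45 - cos(9*a)/6


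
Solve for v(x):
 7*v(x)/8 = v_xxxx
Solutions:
 v(x) = C1*exp(-14^(1/4)*x/2) + C2*exp(14^(1/4)*x/2) + C3*sin(14^(1/4)*x/2) + C4*cos(14^(1/4)*x/2)


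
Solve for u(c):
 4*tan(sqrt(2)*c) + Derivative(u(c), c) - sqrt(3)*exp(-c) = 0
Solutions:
 u(c) = C1 - sqrt(2)*log(tan(sqrt(2)*c)^2 + 1) - sqrt(3)*exp(-c)


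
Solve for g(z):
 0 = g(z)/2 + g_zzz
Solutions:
 g(z) = C3*exp(-2^(2/3)*z/2) + (C1*sin(2^(2/3)*sqrt(3)*z/4) + C2*cos(2^(2/3)*sqrt(3)*z/4))*exp(2^(2/3)*z/4)


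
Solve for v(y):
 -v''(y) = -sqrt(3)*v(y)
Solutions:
 v(y) = C1*exp(-3^(1/4)*y) + C2*exp(3^(1/4)*y)


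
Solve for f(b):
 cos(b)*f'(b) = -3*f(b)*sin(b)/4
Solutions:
 f(b) = C1*cos(b)^(3/4)


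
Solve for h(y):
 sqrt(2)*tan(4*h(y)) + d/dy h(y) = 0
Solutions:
 h(y) = -asin(C1*exp(-4*sqrt(2)*y))/4 + pi/4
 h(y) = asin(C1*exp(-4*sqrt(2)*y))/4


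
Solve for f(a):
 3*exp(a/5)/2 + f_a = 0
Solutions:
 f(a) = C1 - 15*exp(a/5)/2


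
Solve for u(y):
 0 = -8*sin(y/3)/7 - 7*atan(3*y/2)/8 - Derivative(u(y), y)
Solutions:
 u(y) = C1 - 7*y*atan(3*y/2)/8 + 7*log(9*y^2 + 4)/24 + 24*cos(y/3)/7


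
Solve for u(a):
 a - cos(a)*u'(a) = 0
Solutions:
 u(a) = C1 + Integral(a/cos(a), a)


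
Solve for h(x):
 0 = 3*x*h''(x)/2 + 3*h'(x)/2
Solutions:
 h(x) = C1 + C2*log(x)


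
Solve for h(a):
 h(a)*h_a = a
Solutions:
 h(a) = -sqrt(C1 + a^2)
 h(a) = sqrt(C1 + a^2)


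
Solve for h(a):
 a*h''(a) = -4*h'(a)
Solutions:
 h(a) = C1 + C2/a^3


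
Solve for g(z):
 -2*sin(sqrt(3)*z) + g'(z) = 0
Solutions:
 g(z) = C1 - 2*sqrt(3)*cos(sqrt(3)*z)/3


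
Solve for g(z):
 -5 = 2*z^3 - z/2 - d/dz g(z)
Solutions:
 g(z) = C1 + z^4/2 - z^2/4 + 5*z


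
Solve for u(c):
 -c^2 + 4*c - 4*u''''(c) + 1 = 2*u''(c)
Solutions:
 u(c) = C1 + C2*c + C3*sin(sqrt(2)*c/2) + C4*cos(sqrt(2)*c/2) - c^4/24 + c^3/3 + 5*c^2/4


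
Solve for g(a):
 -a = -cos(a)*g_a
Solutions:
 g(a) = C1 + Integral(a/cos(a), a)


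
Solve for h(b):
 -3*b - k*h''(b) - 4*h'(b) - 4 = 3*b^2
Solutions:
 h(b) = C1 + C2*exp(-4*b/k) - b^3/4 + 3*b^2*k/16 - 3*b^2/8 - 3*b*k^2/32 + 3*b*k/16 - b


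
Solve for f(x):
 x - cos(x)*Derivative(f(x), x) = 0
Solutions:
 f(x) = C1 + Integral(x/cos(x), x)


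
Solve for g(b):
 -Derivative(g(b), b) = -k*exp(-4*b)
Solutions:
 g(b) = C1 - k*exp(-4*b)/4


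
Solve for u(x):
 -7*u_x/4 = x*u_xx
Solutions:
 u(x) = C1 + C2/x^(3/4)


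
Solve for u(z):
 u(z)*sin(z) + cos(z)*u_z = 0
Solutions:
 u(z) = C1*cos(z)


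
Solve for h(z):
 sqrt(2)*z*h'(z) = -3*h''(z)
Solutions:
 h(z) = C1 + C2*erf(2^(3/4)*sqrt(3)*z/6)


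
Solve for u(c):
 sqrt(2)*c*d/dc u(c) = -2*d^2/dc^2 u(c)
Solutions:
 u(c) = C1 + C2*erf(2^(1/4)*c/2)


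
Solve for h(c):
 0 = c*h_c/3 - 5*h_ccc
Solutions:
 h(c) = C1 + Integral(C2*airyai(15^(2/3)*c/15) + C3*airybi(15^(2/3)*c/15), c)


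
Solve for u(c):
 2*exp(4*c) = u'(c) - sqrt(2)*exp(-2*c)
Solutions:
 u(c) = C1 + exp(4*c)/2 - sqrt(2)*exp(-2*c)/2


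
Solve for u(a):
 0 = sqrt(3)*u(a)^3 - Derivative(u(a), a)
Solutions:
 u(a) = -sqrt(2)*sqrt(-1/(C1 + sqrt(3)*a))/2
 u(a) = sqrt(2)*sqrt(-1/(C1 + sqrt(3)*a))/2


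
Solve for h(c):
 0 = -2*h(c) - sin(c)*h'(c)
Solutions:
 h(c) = C1*(cos(c) + 1)/(cos(c) - 1)


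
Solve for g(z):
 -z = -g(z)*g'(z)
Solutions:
 g(z) = -sqrt(C1 + z^2)
 g(z) = sqrt(C1 + z^2)


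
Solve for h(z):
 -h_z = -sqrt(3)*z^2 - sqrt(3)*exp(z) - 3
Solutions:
 h(z) = C1 + sqrt(3)*z^3/3 + 3*z + sqrt(3)*exp(z)


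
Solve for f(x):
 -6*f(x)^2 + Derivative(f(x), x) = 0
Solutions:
 f(x) = -1/(C1 + 6*x)


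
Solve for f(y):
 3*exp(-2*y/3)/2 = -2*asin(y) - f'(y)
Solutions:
 f(y) = C1 - 2*y*asin(y) - 2*sqrt(1 - y^2) + 9*exp(-2*y/3)/4


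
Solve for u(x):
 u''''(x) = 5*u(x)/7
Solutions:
 u(x) = C1*exp(-5^(1/4)*7^(3/4)*x/7) + C2*exp(5^(1/4)*7^(3/4)*x/7) + C3*sin(5^(1/4)*7^(3/4)*x/7) + C4*cos(5^(1/4)*7^(3/4)*x/7)


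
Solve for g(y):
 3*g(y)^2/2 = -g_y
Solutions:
 g(y) = 2/(C1 + 3*y)


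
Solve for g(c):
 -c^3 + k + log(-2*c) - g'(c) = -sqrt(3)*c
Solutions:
 g(c) = C1 - c^4/4 + sqrt(3)*c^2/2 + c*(k - 1 + log(2)) + c*log(-c)


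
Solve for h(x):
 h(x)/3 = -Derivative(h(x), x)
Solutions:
 h(x) = C1*exp(-x/3)


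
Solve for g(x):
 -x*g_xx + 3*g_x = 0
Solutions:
 g(x) = C1 + C2*x^4


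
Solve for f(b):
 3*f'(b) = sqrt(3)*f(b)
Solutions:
 f(b) = C1*exp(sqrt(3)*b/3)


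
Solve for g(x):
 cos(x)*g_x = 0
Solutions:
 g(x) = C1


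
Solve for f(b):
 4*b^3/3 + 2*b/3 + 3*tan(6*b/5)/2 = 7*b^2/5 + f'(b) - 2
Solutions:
 f(b) = C1 + b^4/3 - 7*b^3/15 + b^2/3 + 2*b - 5*log(cos(6*b/5))/4


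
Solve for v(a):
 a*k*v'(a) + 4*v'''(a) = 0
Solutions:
 v(a) = C1 + Integral(C2*airyai(2^(1/3)*a*(-k)^(1/3)/2) + C3*airybi(2^(1/3)*a*(-k)^(1/3)/2), a)


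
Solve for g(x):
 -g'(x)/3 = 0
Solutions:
 g(x) = C1


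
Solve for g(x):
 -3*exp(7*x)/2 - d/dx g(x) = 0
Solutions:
 g(x) = C1 - 3*exp(7*x)/14


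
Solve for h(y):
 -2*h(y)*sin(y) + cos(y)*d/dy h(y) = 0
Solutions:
 h(y) = C1/cos(y)^2


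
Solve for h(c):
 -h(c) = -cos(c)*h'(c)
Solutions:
 h(c) = C1*sqrt(sin(c) + 1)/sqrt(sin(c) - 1)


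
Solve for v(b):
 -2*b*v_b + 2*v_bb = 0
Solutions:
 v(b) = C1 + C2*erfi(sqrt(2)*b/2)


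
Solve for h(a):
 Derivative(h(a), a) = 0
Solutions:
 h(a) = C1


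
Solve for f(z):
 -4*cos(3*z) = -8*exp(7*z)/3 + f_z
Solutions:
 f(z) = C1 + 8*exp(7*z)/21 - 4*sin(3*z)/3


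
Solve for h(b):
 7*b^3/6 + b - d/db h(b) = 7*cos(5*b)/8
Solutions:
 h(b) = C1 + 7*b^4/24 + b^2/2 - 7*sin(5*b)/40


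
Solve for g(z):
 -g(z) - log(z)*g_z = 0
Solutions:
 g(z) = C1*exp(-li(z))


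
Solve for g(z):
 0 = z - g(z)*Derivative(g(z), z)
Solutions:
 g(z) = -sqrt(C1 + z^2)
 g(z) = sqrt(C1 + z^2)


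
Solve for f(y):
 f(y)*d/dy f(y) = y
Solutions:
 f(y) = -sqrt(C1 + y^2)
 f(y) = sqrt(C1 + y^2)


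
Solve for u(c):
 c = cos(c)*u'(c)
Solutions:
 u(c) = C1 + Integral(c/cos(c), c)


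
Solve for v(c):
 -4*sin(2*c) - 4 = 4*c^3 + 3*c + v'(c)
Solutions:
 v(c) = C1 - c^4 - 3*c^2/2 - 4*c + 2*cos(2*c)


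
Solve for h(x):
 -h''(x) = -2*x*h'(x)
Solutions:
 h(x) = C1 + C2*erfi(x)


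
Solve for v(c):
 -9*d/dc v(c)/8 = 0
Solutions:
 v(c) = C1


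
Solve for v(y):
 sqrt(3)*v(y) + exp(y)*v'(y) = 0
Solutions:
 v(y) = C1*exp(sqrt(3)*exp(-y))


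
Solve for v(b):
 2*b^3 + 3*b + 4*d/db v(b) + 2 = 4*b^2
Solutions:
 v(b) = C1 - b^4/8 + b^3/3 - 3*b^2/8 - b/2


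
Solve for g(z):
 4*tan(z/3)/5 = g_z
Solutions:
 g(z) = C1 - 12*log(cos(z/3))/5


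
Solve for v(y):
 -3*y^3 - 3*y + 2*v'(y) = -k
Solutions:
 v(y) = C1 - k*y/2 + 3*y^4/8 + 3*y^2/4


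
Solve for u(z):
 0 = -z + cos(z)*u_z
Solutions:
 u(z) = C1 + Integral(z/cos(z), z)


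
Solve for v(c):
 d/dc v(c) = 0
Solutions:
 v(c) = C1


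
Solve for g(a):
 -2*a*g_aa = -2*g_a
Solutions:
 g(a) = C1 + C2*a^2


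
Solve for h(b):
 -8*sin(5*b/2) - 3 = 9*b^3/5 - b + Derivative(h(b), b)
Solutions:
 h(b) = C1 - 9*b^4/20 + b^2/2 - 3*b + 16*cos(5*b/2)/5


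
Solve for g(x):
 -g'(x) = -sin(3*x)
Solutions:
 g(x) = C1 - cos(3*x)/3


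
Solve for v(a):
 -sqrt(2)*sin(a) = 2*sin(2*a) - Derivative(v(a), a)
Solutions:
 v(a) = C1 + 2*sin(a)^2 - sqrt(2)*cos(a)


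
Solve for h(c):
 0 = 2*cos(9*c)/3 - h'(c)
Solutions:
 h(c) = C1 + 2*sin(9*c)/27


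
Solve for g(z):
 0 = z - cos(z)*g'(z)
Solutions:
 g(z) = C1 + Integral(z/cos(z), z)


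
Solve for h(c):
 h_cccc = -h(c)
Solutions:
 h(c) = (C1*sin(sqrt(2)*c/2) + C2*cos(sqrt(2)*c/2))*exp(-sqrt(2)*c/2) + (C3*sin(sqrt(2)*c/2) + C4*cos(sqrt(2)*c/2))*exp(sqrt(2)*c/2)


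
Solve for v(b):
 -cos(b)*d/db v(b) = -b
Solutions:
 v(b) = C1 + Integral(b/cos(b), b)


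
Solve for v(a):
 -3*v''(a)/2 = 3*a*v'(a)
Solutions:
 v(a) = C1 + C2*erf(a)


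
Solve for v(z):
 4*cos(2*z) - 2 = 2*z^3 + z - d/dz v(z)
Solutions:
 v(z) = C1 + z^4/2 + z^2/2 + 2*z - 2*sin(2*z)


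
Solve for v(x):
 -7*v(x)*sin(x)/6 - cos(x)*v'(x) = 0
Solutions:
 v(x) = C1*cos(x)^(7/6)


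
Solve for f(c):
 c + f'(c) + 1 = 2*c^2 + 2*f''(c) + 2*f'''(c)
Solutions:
 f(c) = C1 + C2*exp(c*(-1 + sqrt(3))/2) + C3*exp(-c*(1 + sqrt(3))/2) + 2*c^3/3 + 7*c^2/2 + 21*c


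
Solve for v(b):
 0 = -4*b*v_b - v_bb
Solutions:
 v(b) = C1 + C2*erf(sqrt(2)*b)


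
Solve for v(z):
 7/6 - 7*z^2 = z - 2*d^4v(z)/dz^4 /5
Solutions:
 v(z) = C1 + C2*z + C3*z^2 + C4*z^3 + 7*z^6/144 + z^5/48 - 35*z^4/288


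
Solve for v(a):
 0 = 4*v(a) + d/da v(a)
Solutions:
 v(a) = C1*exp(-4*a)


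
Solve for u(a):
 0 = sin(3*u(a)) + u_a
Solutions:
 u(a) = -acos((-C1 - exp(6*a))/(C1 - exp(6*a)))/3 + 2*pi/3
 u(a) = acos((-C1 - exp(6*a))/(C1 - exp(6*a)))/3


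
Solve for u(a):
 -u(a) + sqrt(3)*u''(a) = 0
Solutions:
 u(a) = C1*exp(-3^(3/4)*a/3) + C2*exp(3^(3/4)*a/3)


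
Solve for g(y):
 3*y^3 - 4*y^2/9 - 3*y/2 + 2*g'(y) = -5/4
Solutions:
 g(y) = C1 - 3*y^4/8 + 2*y^3/27 + 3*y^2/8 - 5*y/8


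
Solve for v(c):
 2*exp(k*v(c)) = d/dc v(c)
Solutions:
 v(c) = Piecewise((log(-1/(C1*k + 2*c*k))/k, Ne(k, 0)), (nan, True))
 v(c) = Piecewise((C1 + 2*c, Eq(k, 0)), (nan, True))


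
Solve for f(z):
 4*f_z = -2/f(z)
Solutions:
 f(z) = -sqrt(C1 - z)
 f(z) = sqrt(C1 - z)


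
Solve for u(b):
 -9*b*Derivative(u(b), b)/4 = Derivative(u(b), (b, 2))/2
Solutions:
 u(b) = C1 + C2*erf(3*b/2)


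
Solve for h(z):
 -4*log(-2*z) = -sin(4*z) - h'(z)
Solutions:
 h(z) = C1 + 4*z*log(-z) - 4*z + 4*z*log(2) + cos(4*z)/4


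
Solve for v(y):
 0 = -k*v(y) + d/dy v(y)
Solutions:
 v(y) = C1*exp(k*y)


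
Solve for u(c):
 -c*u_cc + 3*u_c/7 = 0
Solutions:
 u(c) = C1 + C2*c^(10/7)


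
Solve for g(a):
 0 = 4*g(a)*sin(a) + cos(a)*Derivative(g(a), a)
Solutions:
 g(a) = C1*cos(a)^4


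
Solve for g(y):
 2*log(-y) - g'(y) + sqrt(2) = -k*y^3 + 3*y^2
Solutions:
 g(y) = C1 + k*y^4/4 - y^3 + 2*y*log(-y) + y*(-2 + sqrt(2))


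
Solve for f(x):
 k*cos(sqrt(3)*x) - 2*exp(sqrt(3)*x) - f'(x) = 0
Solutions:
 f(x) = C1 + sqrt(3)*k*sin(sqrt(3)*x)/3 - 2*sqrt(3)*exp(sqrt(3)*x)/3


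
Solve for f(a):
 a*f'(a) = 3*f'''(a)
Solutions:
 f(a) = C1 + Integral(C2*airyai(3^(2/3)*a/3) + C3*airybi(3^(2/3)*a/3), a)


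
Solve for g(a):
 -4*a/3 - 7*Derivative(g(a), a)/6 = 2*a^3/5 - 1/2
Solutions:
 g(a) = C1 - 3*a^4/35 - 4*a^2/7 + 3*a/7


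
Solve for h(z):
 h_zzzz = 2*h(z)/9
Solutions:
 h(z) = C1*exp(-2^(1/4)*sqrt(3)*z/3) + C2*exp(2^(1/4)*sqrt(3)*z/3) + C3*sin(2^(1/4)*sqrt(3)*z/3) + C4*cos(2^(1/4)*sqrt(3)*z/3)


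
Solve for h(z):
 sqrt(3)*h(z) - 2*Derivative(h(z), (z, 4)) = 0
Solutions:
 h(z) = C1*exp(-2^(3/4)*3^(1/8)*z/2) + C2*exp(2^(3/4)*3^(1/8)*z/2) + C3*sin(2^(3/4)*3^(1/8)*z/2) + C4*cos(2^(3/4)*3^(1/8)*z/2)


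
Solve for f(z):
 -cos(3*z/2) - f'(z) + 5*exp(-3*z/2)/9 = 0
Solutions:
 f(z) = C1 - 2*sin(3*z/2)/3 - 10*exp(-3*z/2)/27


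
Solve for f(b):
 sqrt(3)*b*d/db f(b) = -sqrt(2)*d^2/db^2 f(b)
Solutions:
 f(b) = C1 + C2*erf(6^(1/4)*b/2)


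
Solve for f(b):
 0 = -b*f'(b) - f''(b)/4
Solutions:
 f(b) = C1 + C2*erf(sqrt(2)*b)


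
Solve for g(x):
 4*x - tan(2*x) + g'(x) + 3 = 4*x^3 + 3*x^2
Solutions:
 g(x) = C1 + x^4 + x^3 - 2*x^2 - 3*x - log(cos(2*x))/2


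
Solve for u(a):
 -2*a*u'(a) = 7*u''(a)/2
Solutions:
 u(a) = C1 + C2*erf(sqrt(14)*a/7)


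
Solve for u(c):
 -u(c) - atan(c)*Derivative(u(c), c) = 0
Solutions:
 u(c) = C1*exp(-Integral(1/atan(c), c))


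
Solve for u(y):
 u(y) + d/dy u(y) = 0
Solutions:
 u(y) = C1*exp(-y)


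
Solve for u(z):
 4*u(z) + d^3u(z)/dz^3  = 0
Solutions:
 u(z) = C3*exp(-2^(2/3)*z) + (C1*sin(2^(2/3)*sqrt(3)*z/2) + C2*cos(2^(2/3)*sqrt(3)*z/2))*exp(2^(2/3)*z/2)


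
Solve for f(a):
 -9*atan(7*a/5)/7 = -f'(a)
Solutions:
 f(a) = C1 + 9*a*atan(7*a/5)/7 - 45*log(49*a^2 + 25)/98


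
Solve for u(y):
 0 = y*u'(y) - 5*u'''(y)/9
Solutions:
 u(y) = C1 + Integral(C2*airyai(15^(2/3)*y/5) + C3*airybi(15^(2/3)*y/5), y)


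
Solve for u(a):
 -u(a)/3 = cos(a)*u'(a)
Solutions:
 u(a) = C1*(sin(a) - 1)^(1/6)/(sin(a) + 1)^(1/6)


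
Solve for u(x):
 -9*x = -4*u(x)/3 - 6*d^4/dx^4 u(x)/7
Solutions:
 u(x) = 27*x/4 + (C1*sin(2^(3/4)*sqrt(3)*7^(1/4)*x/6) + C2*cos(2^(3/4)*sqrt(3)*7^(1/4)*x/6))*exp(-2^(3/4)*sqrt(3)*7^(1/4)*x/6) + (C3*sin(2^(3/4)*sqrt(3)*7^(1/4)*x/6) + C4*cos(2^(3/4)*sqrt(3)*7^(1/4)*x/6))*exp(2^(3/4)*sqrt(3)*7^(1/4)*x/6)


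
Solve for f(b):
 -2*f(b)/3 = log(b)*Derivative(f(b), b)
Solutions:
 f(b) = C1*exp(-2*li(b)/3)


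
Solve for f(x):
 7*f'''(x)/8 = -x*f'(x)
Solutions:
 f(x) = C1 + Integral(C2*airyai(-2*7^(2/3)*x/7) + C3*airybi(-2*7^(2/3)*x/7), x)


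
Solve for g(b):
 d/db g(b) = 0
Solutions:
 g(b) = C1


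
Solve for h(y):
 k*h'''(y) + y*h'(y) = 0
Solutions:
 h(y) = C1 + Integral(C2*airyai(y*(-1/k)^(1/3)) + C3*airybi(y*(-1/k)^(1/3)), y)


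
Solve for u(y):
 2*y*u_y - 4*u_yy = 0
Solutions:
 u(y) = C1 + C2*erfi(y/2)


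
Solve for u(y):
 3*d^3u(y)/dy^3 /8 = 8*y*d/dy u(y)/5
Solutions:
 u(y) = C1 + Integral(C2*airyai(4*15^(2/3)*y/15) + C3*airybi(4*15^(2/3)*y/15), y)


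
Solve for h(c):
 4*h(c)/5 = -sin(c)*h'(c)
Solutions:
 h(c) = C1*(cos(c) + 1)^(2/5)/(cos(c) - 1)^(2/5)


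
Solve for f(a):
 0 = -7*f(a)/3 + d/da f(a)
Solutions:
 f(a) = C1*exp(7*a/3)


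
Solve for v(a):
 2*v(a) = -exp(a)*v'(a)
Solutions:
 v(a) = C1*exp(2*exp(-a))


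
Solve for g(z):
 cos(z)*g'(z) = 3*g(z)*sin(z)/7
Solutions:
 g(z) = C1/cos(z)^(3/7)


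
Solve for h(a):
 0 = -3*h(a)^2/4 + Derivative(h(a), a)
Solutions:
 h(a) = -4/(C1 + 3*a)


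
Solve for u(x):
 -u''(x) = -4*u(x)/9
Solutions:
 u(x) = C1*exp(-2*x/3) + C2*exp(2*x/3)


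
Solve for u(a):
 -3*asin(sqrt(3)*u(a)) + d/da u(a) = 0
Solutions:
 Integral(1/asin(sqrt(3)*_y), (_y, u(a))) = C1 + 3*a


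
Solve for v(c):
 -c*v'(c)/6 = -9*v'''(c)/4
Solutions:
 v(c) = C1 + Integral(C2*airyai(2^(1/3)*c/3) + C3*airybi(2^(1/3)*c/3), c)


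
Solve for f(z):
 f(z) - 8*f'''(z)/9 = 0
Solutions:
 f(z) = C3*exp(3^(2/3)*z/2) + (C1*sin(3*3^(1/6)*z/4) + C2*cos(3*3^(1/6)*z/4))*exp(-3^(2/3)*z/4)


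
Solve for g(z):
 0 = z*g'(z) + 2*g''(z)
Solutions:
 g(z) = C1 + C2*erf(z/2)


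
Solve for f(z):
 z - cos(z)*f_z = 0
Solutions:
 f(z) = C1 + Integral(z/cos(z), z)


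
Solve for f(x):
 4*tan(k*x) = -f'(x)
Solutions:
 f(x) = C1 - 4*Piecewise((-log(cos(k*x))/k, Ne(k, 0)), (0, True))


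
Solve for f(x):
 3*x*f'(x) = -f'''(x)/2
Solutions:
 f(x) = C1 + Integral(C2*airyai(-6^(1/3)*x) + C3*airybi(-6^(1/3)*x), x)


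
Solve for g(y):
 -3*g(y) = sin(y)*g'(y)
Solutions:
 g(y) = C1*(cos(y) + 1)^(3/2)/(cos(y) - 1)^(3/2)


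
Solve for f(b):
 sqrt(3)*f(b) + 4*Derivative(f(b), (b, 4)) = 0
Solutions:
 f(b) = (C1*sin(3^(1/8)*b/2) + C2*cos(3^(1/8)*b/2))*exp(-3^(1/8)*b/2) + (C3*sin(3^(1/8)*b/2) + C4*cos(3^(1/8)*b/2))*exp(3^(1/8)*b/2)


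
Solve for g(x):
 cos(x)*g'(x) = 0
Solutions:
 g(x) = C1


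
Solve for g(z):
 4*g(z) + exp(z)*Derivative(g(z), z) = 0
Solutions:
 g(z) = C1*exp(4*exp(-z))


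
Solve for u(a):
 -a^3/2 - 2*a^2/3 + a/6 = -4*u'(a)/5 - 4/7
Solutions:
 u(a) = C1 + 5*a^4/32 + 5*a^3/18 - 5*a^2/48 - 5*a/7


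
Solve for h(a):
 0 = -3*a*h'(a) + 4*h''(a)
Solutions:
 h(a) = C1 + C2*erfi(sqrt(6)*a/4)


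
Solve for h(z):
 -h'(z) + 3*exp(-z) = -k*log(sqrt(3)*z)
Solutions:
 h(z) = C1 + k*z*log(z) + k*z*(-1 + log(3)/2) - 3*exp(-z)


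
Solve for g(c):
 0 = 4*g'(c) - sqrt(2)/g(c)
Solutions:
 g(c) = -sqrt(C1 + 2*sqrt(2)*c)/2
 g(c) = sqrt(C1 + 2*sqrt(2)*c)/2


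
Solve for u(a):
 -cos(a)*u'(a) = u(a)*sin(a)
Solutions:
 u(a) = C1*cos(a)


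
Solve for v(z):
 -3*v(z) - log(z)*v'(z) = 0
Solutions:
 v(z) = C1*exp(-3*li(z))


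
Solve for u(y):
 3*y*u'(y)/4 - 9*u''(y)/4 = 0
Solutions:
 u(y) = C1 + C2*erfi(sqrt(6)*y/6)


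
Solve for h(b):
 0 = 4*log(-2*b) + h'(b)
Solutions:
 h(b) = C1 - 4*b*log(-b) + 4*b*(1 - log(2))


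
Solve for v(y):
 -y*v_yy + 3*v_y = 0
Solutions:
 v(y) = C1 + C2*y^4


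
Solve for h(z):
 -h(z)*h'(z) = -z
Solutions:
 h(z) = -sqrt(C1 + z^2)
 h(z) = sqrt(C1 + z^2)


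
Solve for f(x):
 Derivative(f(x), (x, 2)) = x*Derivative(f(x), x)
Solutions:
 f(x) = C1 + C2*erfi(sqrt(2)*x/2)


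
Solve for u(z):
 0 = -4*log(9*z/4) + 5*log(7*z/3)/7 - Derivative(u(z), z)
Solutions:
 u(z) = C1 - 23*z*log(z)/7 - 61*z*log(3)/7 + 5*z*log(7)/7 + 23*z/7 + 8*z*log(2)


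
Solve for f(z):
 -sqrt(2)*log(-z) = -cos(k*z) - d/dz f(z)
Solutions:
 f(z) = C1 + sqrt(2)*z*(log(-z) - 1) - Piecewise((sin(k*z)/k, Ne(k, 0)), (z, True))


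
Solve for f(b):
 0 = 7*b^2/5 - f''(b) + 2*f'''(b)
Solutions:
 f(b) = C1 + C2*b + C3*exp(b/2) + 7*b^4/60 + 14*b^3/15 + 28*b^2/5


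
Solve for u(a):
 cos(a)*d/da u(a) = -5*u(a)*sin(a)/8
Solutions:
 u(a) = C1*cos(a)^(5/8)


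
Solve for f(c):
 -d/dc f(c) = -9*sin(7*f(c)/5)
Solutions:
 -9*c + 5*log(cos(7*f(c)/5) - 1)/14 - 5*log(cos(7*f(c)/5) + 1)/14 = C1


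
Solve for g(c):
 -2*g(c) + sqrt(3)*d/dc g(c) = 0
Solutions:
 g(c) = C1*exp(2*sqrt(3)*c/3)


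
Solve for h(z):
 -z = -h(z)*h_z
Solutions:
 h(z) = -sqrt(C1 + z^2)
 h(z) = sqrt(C1 + z^2)


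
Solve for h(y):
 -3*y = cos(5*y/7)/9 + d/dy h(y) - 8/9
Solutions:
 h(y) = C1 - 3*y^2/2 + 8*y/9 - 7*sin(5*y/7)/45


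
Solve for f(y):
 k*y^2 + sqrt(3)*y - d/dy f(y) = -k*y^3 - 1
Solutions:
 f(y) = C1 + k*y^4/4 + k*y^3/3 + sqrt(3)*y^2/2 + y


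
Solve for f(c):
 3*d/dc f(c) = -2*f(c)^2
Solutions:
 f(c) = 3/(C1 + 2*c)


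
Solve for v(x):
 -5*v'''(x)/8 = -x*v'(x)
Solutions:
 v(x) = C1 + Integral(C2*airyai(2*5^(2/3)*x/5) + C3*airybi(2*5^(2/3)*x/5), x)


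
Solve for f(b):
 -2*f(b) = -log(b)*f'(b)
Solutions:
 f(b) = C1*exp(2*li(b))


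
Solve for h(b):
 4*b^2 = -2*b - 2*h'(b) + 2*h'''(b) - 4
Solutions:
 h(b) = C1 + C2*exp(-b) + C3*exp(b) - 2*b^3/3 - b^2/2 - 6*b


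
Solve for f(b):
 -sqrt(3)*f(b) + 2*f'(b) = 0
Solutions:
 f(b) = C1*exp(sqrt(3)*b/2)


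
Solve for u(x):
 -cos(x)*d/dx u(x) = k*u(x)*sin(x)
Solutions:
 u(x) = C1*exp(k*log(cos(x)))


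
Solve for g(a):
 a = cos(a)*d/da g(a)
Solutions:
 g(a) = C1 + Integral(a/cos(a), a)


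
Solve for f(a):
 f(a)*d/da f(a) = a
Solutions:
 f(a) = -sqrt(C1 + a^2)
 f(a) = sqrt(C1 + a^2)


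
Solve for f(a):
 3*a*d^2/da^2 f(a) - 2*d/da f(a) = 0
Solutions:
 f(a) = C1 + C2*a^(5/3)


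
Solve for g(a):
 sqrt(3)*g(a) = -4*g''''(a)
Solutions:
 g(a) = (C1*sin(3^(1/8)*a/2) + C2*cos(3^(1/8)*a/2))*exp(-3^(1/8)*a/2) + (C3*sin(3^(1/8)*a/2) + C4*cos(3^(1/8)*a/2))*exp(3^(1/8)*a/2)


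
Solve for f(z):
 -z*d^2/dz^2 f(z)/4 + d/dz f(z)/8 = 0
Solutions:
 f(z) = C1 + C2*z^(3/2)


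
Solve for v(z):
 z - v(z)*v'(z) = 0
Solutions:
 v(z) = -sqrt(C1 + z^2)
 v(z) = sqrt(C1 + z^2)


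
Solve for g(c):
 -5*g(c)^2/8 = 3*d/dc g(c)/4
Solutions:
 g(c) = 6/(C1 + 5*c)


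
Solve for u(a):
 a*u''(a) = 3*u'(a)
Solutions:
 u(a) = C1 + C2*a^4


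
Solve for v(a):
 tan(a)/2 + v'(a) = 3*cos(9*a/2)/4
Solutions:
 v(a) = C1 + log(cos(a))/2 + sin(9*a/2)/6


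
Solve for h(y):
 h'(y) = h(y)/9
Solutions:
 h(y) = C1*exp(y/9)


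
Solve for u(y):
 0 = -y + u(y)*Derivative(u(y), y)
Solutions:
 u(y) = -sqrt(C1 + y^2)
 u(y) = sqrt(C1 + y^2)


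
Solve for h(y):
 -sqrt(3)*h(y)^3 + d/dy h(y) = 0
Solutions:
 h(y) = -sqrt(2)*sqrt(-1/(C1 + sqrt(3)*y))/2
 h(y) = sqrt(2)*sqrt(-1/(C1 + sqrt(3)*y))/2


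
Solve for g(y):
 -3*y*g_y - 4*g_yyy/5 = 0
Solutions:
 g(y) = C1 + Integral(C2*airyai(-30^(1/3)*y/2) + C3*airybi(-30^(1/3)*y/2), y)


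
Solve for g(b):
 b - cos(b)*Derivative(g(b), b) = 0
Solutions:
 g(b) = C1 + Integral(b/cos(b), b)


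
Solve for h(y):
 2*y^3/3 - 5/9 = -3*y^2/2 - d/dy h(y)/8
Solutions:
 h(y) = C1 - 4*y^4/3 - 4*y^3 + 40*y/9


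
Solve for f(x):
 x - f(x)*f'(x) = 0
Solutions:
 f(x) = -sqrt(C1 + x^2)
 f(x) = sqrt(C1 + x^2)


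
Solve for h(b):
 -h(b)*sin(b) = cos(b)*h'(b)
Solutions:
 h(b) = C1*cos(b)


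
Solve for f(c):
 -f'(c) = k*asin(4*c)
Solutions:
 f(c) = C1 - k*(c*asin(4*c) + sqrt(1 - 16*c^2)/4)


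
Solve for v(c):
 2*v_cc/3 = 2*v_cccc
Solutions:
 v(c) = C1 + C2*c + C3*exp(-sqrt(3)*c/3) + C4*exp(sqrt(3)*c/3)


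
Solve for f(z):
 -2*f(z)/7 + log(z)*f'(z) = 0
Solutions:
 f(z) = C1*exp(2*li(z)/7)


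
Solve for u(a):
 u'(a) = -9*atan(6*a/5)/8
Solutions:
 u(a) = C1 - 9*a*atan(6*a/5)/8 + 15*log(36*a^2 + 25)/32


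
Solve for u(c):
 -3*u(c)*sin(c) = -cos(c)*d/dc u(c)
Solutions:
 u(c) = C1/cos(c)^3


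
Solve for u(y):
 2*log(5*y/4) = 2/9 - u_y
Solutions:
 u(y) = C1 - 2*y*log(y) + y*log(16/25) + 20*y/9


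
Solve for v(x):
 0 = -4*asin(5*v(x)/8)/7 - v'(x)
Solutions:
 Integral(1/asin(5*_y/8), (_y, v(x))) = C1 - 4*x/7


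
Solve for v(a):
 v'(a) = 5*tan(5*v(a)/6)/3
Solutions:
 v(a) = -6*asin(C1*exp(25*a/18))/5 + 6*pi/5
 v(a) = 6*asin(C1*exp(25*a/18))/5


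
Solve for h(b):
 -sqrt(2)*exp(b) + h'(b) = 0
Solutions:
 h(b) = C1 + sqrt(2)*exp(b)


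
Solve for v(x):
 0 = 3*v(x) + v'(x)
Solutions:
 v(x) = C1*exp(-3*x)


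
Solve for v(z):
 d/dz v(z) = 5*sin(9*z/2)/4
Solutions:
 v(z) = C1 - 5*cos(9*z/2)/18


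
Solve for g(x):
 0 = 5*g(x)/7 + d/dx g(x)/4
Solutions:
 g(x) = C1*exp(-20*x/7)


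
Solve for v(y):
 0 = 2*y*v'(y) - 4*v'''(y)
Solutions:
 v(y) = C1 + Integral(C2*airyai(2^(2/3)*y/2) + C3*airybi(2^(2/3)*y/2), y)


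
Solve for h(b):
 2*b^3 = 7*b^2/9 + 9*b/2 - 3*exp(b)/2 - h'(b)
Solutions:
 h(b) = C1 - b^4/2 + 7*b^3/27 + 9*b^2/4 - 3*exp(b)/2


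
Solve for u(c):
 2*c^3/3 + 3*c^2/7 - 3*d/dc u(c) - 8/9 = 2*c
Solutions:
 u(c) = C1 + c^4/18 + c^3/21 - c^2/3 - 8*c/27


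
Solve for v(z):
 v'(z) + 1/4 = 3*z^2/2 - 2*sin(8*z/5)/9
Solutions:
 v(z) = C1 + z^3/2 - z/4 + 5*cos(8*z/5)/36


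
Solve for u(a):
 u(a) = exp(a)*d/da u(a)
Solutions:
 u(a) = C1*exp(-exp(-a))


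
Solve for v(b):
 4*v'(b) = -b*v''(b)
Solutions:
 v(b) = C1 + C2/b^3


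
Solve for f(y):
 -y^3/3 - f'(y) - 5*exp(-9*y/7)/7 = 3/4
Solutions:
 f(y) = C1 - y^4/12 - 3*y/4 + 5*exp(-9*y/7)/9


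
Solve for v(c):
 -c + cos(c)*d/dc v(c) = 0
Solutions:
 v(c) = C1 + Integral(c/cos(c), c)


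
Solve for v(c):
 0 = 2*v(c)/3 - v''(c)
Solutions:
 v(c) = C1*exp(-sqrt(6)*c/3) + C2*exp(sqrt(6)*c/3)


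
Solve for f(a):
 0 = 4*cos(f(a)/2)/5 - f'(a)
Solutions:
 -4*a/5 - log(sin(f(a)/2) - 1) + log(sin(f(a)/2) + 1) = C1


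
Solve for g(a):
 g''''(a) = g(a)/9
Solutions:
 g(a) = C1*exp(-sqrt(3)*a/3) + C2*exp(sqrt(3)*a/3) + C3*sin(sqrt(3)*a/3) + C4*cos(sqrt(3)*a/3)


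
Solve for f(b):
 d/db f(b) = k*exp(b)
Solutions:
 f(b) = C1 + k*exp(b)


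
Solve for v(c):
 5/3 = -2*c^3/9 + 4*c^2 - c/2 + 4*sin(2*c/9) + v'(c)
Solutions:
 v(c) = C1 + c^4/18 - 4*c^3/3 + c^2/4 + 5*c/3 + 18*cos(2*c/9)


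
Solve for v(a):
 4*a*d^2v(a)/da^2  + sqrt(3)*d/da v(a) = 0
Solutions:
 v(a) = C1 + C2*a^(1 - sqrt(3)/4)


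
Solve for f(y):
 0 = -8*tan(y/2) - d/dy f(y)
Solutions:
 f(y) = C1 + 16*log(cos(y/2))


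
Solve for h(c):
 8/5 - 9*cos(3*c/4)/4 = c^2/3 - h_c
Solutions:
 h(c) = C1 + c^3/9 - 8*c/5 + 3*sin(3*c/4)


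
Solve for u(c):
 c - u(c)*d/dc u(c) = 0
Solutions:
 u(c) = -sqrt(C1 + c^2)
 u(c) = sqrt(C1 + c^2)


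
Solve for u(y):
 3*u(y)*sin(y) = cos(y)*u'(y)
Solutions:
 u(y) = C1/cos(y)^3


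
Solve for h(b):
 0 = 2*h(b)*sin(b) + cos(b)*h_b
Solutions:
 h(b) = C1*cos(b)^2


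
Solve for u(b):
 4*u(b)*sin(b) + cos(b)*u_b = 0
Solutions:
 u(b) = C1*cos(b)^4


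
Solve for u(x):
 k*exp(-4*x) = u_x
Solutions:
 u(x) = C1 - k*exp(-4*x)/4


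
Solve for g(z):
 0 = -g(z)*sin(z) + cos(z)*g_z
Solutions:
 g(z) = C1/cos(z)


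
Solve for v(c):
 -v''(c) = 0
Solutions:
 v(c) = C1 + C2*c


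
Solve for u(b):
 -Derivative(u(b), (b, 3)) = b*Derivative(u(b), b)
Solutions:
 u(b) = C1 + Integral(C2*airyai(-b) + C3*airybi(-b), b)


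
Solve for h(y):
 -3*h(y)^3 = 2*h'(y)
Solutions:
 h(y) = -sqrt(-1/(C1 - 3*y))
 h(y) = sqrt(-1/(C1 - 3*y))


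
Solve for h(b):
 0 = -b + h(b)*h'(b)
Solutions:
 h(b) = -sqrt(C1 + b^2)
 h(b) = sqrt(C1 + b^2)


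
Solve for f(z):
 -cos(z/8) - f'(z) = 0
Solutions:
 f(z) = C1 - 8*sin(z/8)


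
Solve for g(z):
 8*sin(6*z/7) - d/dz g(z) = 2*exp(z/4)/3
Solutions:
 g(z) = C1 - 8*exp(z/4)/3 - 28*cos(6*z/7)/3


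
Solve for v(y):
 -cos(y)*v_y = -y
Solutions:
 v(y) = C1 + Integral(y/cos(y), y)


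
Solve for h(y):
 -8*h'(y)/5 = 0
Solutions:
 h(y) = C1


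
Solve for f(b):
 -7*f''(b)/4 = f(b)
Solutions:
 f(b) = C1*sin(2*sqrt(7)*b/7) + C2*cos(2*sqrt(7)*b/7)


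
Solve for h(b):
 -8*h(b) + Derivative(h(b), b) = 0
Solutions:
 h(b) = C1*exp(8*b)


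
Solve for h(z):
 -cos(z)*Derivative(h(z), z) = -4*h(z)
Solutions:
 h(z) = C1*(sin(z)^2 + 2*sin(z) + 1)/(sin(z)^2 - 2*sin(z) + 1)


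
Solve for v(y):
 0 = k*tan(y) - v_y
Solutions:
 v(y) = C1 - k*log(cos(y))


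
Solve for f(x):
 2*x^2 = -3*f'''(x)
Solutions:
 f(x) = C1 + C2*x + C3*x^2 - x^5/90


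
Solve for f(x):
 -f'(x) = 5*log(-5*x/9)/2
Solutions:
 f(x) = C1 - 5*x*log(-x)/2 + x*(-5*log(5)/2 + 5/2 + 5*log(3))


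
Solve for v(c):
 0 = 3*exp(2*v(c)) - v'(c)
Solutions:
 v(c) = log(-sqrt(-1/(C1 + 3*c))) - log(2)/2
 v(c) = log(-1/(C1 + 3*c))/2 - log(2)/2


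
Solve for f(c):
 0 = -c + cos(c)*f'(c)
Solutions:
 f(c) = C1 + Integral(c/cos(c), c)


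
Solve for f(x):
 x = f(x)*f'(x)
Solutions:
 f(x) = -sqrt(C1 + x^2)
 f(x) = sqrt(C1 + x^2)


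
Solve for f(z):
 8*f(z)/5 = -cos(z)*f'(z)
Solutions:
 f(z) = C1*(sin(z) - 1)^(4/5)/(sin(z) + 1)^(4/5)


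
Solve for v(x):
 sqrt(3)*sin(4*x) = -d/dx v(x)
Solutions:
 v(x) = C1 + sqrt(3)*cos(4*x)/4


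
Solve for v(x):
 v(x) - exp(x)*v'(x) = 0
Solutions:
 v(x) = C1*exp(-exp(-x))


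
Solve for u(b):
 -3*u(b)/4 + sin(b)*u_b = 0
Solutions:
 u(b) = C1*(cos(b) - 1)^(3/8)/(cos(b) + 1)^(3/8)


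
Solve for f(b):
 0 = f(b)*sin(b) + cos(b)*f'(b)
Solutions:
 f(b) = C1*cos(b)


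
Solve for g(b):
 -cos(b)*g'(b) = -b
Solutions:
 g(b) = C1 + Integral(b/cos(b), b)


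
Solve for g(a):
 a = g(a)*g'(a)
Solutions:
 g(a) = -sqrt(C1 + a^2)
 g(a) = sqrt(C1 + a^2)


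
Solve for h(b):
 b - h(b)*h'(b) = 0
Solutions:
 h(b) = -sqrt(C1 + b^2)
 h(b) = sqrt(C1 + b^2)


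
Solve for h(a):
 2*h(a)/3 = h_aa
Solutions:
 h(a) = C1*exp(-sqrt(6)*a/3) + C2*exp(sqrt(6)*a/3)


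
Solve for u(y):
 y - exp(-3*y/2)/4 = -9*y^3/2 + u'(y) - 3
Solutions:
 u(y) = C1 + 9*y^4/8 + y^2/2 + 3*y + exp(-3*y/2)/6


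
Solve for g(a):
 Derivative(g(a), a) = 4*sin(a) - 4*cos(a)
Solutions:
 g(a) = C1 - 4*sqrt(2)*sin(a + pi/4)


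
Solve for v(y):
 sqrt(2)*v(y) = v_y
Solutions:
 v(y) = C1*exp(sqrt(2)*y)


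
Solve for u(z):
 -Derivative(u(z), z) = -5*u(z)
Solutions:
 u(z) = C1*exp(5*z)


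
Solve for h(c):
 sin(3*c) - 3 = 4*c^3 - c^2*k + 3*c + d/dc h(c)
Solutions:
 h(c) = C1 - c^4 + c^3*k/3 - 3*c^2/2 - 3*c - cos(3*c)/3


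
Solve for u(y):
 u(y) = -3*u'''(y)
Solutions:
 u(y) = C3*exp(-3^(2/3)*y/3) + (C1*sin(3^(1/6)*y/2) + C2*cos(3^(1/6)*y/2))*exp(3^(2/3)*y/6)


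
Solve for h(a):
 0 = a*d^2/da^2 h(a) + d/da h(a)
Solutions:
 h(a) = C1 + C2*log(a)


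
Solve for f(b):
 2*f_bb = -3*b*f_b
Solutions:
 f(b) = C1 + C2*erf(sqrt(3)*b/2)


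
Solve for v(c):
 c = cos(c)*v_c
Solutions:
 v(c) = C1 + Integral(c/cos(c), c)


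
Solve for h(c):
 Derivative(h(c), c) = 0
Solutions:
 h(c) = C1


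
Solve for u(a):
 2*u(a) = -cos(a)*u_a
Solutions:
 u(a) = C1*(sin(a) - 1)/(sin(a) + 1)


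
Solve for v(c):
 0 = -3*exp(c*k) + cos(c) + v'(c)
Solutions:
 v(c) = C1 - sin(c) + 3*exp(c*k)/k


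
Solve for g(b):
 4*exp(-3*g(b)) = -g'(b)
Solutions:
 g(b) = log(C1 - 12*b)/3
 g(b) = log((-3^(1/3) - 3^(5/6)*I)*(C1 - 4*b)^(1/3)/2)
 g(b) = log((-3^(1/3) + 3^(5/6)*I)*(C1 - 4*b)^(1/3)/2)


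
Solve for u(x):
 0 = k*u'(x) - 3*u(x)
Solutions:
 u(x) = C1*exp(3*x/k)


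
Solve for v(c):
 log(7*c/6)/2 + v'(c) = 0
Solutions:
 v(c) = C1 - c*log(c)/2 - c*log(7)/2 + c/2 + c*log(6)/2


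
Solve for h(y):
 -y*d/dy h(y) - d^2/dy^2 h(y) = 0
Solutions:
 h(y) = C1 + C2*erf(sqrt(2)*y/2)


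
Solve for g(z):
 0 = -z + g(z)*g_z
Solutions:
 g(z) = -sqrt(C1 + z^2)
 g(z) = sqrt(C1 + z^2)


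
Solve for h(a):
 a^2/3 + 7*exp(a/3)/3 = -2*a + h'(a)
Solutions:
 h(a) = C1 + a^3/9 + a^2 + 7*exp(a/3)


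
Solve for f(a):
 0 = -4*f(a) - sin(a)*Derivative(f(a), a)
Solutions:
 f(a) = C1*(cos(a)^2 + 2*cos(a) + 1)/(cos(a)^2 - 2*cos(a) + 1)


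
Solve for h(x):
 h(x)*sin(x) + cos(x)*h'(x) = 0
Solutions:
 h(x) = C1*cos(x)


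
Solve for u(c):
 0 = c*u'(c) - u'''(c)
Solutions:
 u(c) = C1 + Integral(C2*airyai(c) + C3*airybi(c), c)


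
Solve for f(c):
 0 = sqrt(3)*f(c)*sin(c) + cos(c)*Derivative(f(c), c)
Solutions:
 f(c) = C1*cos(c)^(sqrt(3))


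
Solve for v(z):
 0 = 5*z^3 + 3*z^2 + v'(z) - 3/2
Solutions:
 v(z) = C1 - 5*z^4/4 - z^3 + 3*z/2


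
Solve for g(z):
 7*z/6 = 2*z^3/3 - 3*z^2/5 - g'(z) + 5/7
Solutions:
 g(z) = C1 + z^4/6 - z^3/5 - 7*z^2/12 + 5*z/7


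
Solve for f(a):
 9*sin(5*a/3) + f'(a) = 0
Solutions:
 f(a) = C1 + 27*cos(5*a/3)/5


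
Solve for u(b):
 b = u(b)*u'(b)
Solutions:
 u(b) = -sqrt(C1 + b^2)
 u(b) = sqrt(C1 + b^2)


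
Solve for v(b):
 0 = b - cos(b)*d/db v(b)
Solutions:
 v(b) = C1 + Integral(b/cos(b), b)


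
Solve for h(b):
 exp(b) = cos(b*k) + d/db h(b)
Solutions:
 h(b) = C1 + exp(b) - sin(b*k)/k


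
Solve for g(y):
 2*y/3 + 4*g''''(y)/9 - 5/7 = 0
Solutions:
 g(y) = C1 + C2*y + C3*y^2 + C4*y^3 - y^5/80 + 15*y^4/224


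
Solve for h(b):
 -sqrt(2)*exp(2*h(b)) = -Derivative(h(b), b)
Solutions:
 h(b) = log(-sqrt(-1/(C1 + sqrt(2)*b))) - log(2)/2
 h(b) = log(-1/(C1 + sqrt(2)*b))/2 - log(2)/2


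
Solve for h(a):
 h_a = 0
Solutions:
 h(a) = C1


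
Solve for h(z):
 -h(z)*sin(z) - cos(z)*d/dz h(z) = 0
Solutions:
 h(z) = C1*cos(z)


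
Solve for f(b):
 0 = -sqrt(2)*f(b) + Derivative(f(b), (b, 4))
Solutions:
 f(b) = C1*exp(-2^(1/8)*b) + C2*exp(2^(1/8)*b) + C3*sin(2^(1/8)*b) + C4*cos(2^(1/8)*b)


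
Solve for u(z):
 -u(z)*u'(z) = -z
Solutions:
 u(z) = -sqrt(C1 + z^2)
 u(z) = sqrt(C1 + z^2)


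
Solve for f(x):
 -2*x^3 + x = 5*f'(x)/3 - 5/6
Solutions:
 f(x) = C1 - 3*x^4/10 + 3*x^2/10 + x/2


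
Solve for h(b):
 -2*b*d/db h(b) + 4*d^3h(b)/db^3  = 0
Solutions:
 h(b) = C1 + Integral(C2*airyai(2^(2/3)*b/2) + C3*airybi(2^(2/3)*b/2), b)


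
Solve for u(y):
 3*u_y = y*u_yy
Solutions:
 u(y) = C1 + C2*y^4


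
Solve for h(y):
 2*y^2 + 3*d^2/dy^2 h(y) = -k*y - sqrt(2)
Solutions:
 h(y) = C1 + C2*y - k*y^3/18 - y^4/18 - sqrt(2)*y^2/6


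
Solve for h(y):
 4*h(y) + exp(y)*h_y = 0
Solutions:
 h(y) = C1*exp(4*exp(-y))


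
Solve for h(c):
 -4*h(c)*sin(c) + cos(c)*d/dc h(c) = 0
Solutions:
 h(c) = C1/cos(c)^4


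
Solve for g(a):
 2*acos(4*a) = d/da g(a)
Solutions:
 g(a) = C1 + 2*a*acos(4*a) - sqrt(1 - 16*a^2)/2


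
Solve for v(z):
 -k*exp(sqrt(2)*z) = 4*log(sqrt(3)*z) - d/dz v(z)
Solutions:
 v(z) = C1 + sqrt(2)*k*exp(sqrt(2)*z)/2 + 4*z*log(z) + 2*z*(-2 + log(3))


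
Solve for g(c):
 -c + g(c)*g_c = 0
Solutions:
 g(c) = -sqrt(C1 + c^2)
 g(c) = sqrt(C1 + c^2)


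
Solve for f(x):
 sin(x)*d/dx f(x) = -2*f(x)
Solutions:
 f(x) = C1*(cos(x) + 1)/(cos(x) - 1)


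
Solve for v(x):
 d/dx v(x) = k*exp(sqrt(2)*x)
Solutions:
 v(x) = C1 + sqrt(2)*k*exp(sqrt(2)*x)/2


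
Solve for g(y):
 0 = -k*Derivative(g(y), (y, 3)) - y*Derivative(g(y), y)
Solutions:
 g(y) = C1 + Integral(C2*airyai(y*(-1/k)^(1/3)) + C3*airybi(y*(-1/k)^(1/3)), y)


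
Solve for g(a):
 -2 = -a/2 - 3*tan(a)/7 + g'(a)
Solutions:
 g(a) = C1 + a^2/4 - 2*a - 3*log(cos(a))/7


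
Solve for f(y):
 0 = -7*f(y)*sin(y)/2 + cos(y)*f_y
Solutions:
 f(y) = C1/cos(y)^(7/2)


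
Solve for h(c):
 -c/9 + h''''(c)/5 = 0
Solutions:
 h(c) = C1 + C2*c + C3*c^2 + C4*c^3 + c^5/216


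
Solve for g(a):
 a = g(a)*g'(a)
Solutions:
 g(a) = -sqrt(C1 + a^2)
 g(a) = sqrt(C1 + a^2)


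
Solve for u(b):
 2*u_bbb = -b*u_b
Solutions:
 u(b) = C1 + Integral(C2*airyai(-2^(2/3)*b/2) + C3*airybi(-2^(2/3)*b/2), b)


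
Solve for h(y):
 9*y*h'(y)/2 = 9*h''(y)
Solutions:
 h(y) = C1 + C2*erfi(y/2)


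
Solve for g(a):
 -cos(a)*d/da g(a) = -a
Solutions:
 g(a) = C1 + Integral(a/cos(a), a)


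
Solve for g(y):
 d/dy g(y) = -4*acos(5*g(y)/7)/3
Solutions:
 Integral(1/acos(5*_y/7), (_y, g(y))) = C1 - 4*y/3


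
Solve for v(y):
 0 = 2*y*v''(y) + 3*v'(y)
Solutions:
 v(y) = C1 + C2/sqrt(y)


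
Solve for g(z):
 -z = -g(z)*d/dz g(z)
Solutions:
 g(z) = -sqrt(C1 + z^2)
 g(z) = sqrt(C1 + z^2)


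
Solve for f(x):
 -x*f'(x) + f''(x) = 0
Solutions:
 f(x) = C1 + C2*erfi(sqrt(2)*x/2)
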